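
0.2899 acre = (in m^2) 1173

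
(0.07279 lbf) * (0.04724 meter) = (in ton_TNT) 3.656e-12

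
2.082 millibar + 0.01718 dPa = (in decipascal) 2082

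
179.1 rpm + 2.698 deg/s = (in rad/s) 18.8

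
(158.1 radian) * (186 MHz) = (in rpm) 2.808e+11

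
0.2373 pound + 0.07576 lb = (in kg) 0.142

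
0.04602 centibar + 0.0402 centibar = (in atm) 0.0008509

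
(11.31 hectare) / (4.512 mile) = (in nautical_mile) 0.00841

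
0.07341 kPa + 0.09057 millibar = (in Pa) 82.47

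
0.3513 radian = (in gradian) 22.36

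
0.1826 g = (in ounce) 0.006441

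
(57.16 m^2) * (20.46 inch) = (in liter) 2.971e+04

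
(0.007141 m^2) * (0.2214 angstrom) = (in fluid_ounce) 5.346e-09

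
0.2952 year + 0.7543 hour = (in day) 107.8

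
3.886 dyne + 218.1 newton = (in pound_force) 49.03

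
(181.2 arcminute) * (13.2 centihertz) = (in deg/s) 0.3986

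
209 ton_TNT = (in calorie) 2.09e+11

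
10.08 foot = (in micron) 3.072e+06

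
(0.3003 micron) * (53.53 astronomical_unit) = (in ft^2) 2.588e+07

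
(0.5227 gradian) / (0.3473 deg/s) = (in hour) 0.0003763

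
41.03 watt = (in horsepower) 0.05502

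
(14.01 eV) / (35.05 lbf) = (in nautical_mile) 7.774e-24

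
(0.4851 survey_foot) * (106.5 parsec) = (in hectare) 4.859e+13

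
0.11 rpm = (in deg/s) 0.66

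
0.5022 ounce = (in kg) 0.01424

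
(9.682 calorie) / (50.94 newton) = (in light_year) 8.406e-17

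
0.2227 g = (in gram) 0.2227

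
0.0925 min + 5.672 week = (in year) 0.1088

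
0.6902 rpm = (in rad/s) 0.07228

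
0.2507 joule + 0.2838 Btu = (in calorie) 71.62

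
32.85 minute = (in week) 0.003259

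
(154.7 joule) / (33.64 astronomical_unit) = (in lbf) 6.911e-12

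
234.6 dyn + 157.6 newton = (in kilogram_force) 16.07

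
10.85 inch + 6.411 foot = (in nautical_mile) 0.001204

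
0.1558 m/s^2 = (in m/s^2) 0.1558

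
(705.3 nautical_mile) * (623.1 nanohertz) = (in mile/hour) 1.821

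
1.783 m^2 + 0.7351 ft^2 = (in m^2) 1.851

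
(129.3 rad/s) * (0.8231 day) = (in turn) 1.463e+06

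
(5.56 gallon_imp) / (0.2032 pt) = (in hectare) 0.03526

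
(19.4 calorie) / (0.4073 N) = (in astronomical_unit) 1.332e-09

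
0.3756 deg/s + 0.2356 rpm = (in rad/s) 0.03123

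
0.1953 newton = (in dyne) 1.953e+04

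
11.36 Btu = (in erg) 1.199e+11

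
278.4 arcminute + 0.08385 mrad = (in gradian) 5.161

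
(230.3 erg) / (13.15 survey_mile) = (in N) 1.088e-09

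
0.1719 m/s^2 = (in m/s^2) 0.1719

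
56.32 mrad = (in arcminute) 193.6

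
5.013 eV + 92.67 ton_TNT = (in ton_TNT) 92.67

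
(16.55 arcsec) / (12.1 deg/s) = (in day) 4.397e-09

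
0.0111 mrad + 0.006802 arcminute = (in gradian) 0.0008326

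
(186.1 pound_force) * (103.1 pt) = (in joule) 30.11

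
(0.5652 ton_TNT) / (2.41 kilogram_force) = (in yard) 1.094e+08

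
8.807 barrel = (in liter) 1400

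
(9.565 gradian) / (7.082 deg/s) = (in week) 2.01e-06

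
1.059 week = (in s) 6.405e+05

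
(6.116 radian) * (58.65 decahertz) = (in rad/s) 3587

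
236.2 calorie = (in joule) 988.3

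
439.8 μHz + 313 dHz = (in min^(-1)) 1878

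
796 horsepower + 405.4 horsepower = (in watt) 8.959e+05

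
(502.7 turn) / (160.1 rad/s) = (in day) 0.0002283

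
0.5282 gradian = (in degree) 0.4754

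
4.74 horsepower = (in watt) 3535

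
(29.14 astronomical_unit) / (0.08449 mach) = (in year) 4805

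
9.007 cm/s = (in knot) 0.1751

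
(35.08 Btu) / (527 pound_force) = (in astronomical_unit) 1.055e-10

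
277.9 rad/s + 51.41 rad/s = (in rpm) 3145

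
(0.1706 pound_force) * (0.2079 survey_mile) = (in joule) 253.9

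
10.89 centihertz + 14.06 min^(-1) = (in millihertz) 343.2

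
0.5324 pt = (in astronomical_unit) 1.255e-15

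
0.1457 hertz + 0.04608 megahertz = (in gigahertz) 4.608e-05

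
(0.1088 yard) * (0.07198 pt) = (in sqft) 2.719e-05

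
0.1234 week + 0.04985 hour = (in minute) 1247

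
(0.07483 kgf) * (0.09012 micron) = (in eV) 4.128e+11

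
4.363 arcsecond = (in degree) 0.001212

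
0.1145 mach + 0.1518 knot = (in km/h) 140.6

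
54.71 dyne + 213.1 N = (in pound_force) 47.91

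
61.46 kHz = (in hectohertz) 614.6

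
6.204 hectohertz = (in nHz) 6.204e+11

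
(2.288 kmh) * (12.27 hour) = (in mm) 2.807e+07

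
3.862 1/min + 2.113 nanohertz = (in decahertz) 0.006437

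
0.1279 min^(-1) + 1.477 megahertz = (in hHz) 1.477e+04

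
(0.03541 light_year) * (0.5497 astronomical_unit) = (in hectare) 2.755e+21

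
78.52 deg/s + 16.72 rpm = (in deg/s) 178.8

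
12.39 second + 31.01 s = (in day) 0.0005023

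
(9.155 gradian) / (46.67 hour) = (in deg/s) 4.904e-05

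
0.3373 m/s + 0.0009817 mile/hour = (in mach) 0.0009919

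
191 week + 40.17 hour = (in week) 191.2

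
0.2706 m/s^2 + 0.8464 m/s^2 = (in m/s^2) 1.117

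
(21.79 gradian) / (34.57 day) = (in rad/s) 1.146e-07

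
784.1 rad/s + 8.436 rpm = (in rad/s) 785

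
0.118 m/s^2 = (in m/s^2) 0.118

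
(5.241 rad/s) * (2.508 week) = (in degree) 4.555e+08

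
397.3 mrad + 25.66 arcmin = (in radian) 0.4048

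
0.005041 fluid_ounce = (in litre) 0.0001491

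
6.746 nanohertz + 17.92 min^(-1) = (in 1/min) 17.92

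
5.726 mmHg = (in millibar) 7.634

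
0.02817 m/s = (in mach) 8.273e-05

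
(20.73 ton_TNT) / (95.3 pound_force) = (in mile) 1.271e+05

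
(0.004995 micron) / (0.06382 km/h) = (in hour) 7.827e-11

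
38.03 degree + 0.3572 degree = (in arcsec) 1.382e+05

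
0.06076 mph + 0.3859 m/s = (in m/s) 0.4131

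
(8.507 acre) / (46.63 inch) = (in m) 2.907e+04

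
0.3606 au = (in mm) 5.394e+13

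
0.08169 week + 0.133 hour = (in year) 0.001582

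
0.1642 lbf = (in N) 0.7304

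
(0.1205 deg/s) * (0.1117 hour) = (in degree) 48.46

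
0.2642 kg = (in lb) 0.5825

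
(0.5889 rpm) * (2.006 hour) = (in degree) 2.552e+04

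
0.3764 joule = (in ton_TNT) 8.996e-11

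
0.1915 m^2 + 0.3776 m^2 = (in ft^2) 6.126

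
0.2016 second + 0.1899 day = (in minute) 273.5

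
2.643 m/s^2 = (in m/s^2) 2.643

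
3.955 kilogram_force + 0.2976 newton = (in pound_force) 8.786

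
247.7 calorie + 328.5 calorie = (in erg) 2.411e+10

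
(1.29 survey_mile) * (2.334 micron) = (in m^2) 0.004846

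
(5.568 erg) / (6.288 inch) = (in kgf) 3.555e-07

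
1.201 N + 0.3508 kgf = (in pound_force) 1.043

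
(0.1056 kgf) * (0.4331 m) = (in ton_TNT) 1.072e-10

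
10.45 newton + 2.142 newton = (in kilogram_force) 1.284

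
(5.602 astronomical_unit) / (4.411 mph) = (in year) 1.348e+04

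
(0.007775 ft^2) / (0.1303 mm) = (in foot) 18.19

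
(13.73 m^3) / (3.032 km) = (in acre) 1.119e-06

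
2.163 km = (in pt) 6.131e+06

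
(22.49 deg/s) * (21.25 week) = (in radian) 5.045e+06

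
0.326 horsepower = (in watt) 243.1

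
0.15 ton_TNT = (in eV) 3.917e+27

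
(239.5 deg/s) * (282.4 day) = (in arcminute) 3.506e+11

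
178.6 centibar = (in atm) 1.763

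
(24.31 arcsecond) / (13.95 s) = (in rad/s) 8.449e-06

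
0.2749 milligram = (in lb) 6.061e-07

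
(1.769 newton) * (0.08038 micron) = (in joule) 1.422e-07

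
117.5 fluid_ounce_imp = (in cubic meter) 0.003339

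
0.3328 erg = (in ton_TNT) 7.954e-18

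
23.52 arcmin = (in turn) 0.001089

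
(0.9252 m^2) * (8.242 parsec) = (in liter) 2.353e+20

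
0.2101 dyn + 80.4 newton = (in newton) 80.4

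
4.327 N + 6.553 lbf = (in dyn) 3.348e+06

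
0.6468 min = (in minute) 0.6468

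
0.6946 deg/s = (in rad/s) 0.01212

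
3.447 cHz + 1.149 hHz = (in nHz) 1.149e+11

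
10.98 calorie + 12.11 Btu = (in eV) 8.003e+22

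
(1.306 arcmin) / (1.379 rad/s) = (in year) 8.736e-12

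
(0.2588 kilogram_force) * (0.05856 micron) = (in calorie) 3.552e-08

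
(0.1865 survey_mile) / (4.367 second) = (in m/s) 68.73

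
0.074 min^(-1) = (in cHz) 0.1233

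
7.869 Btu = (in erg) 8.302e+10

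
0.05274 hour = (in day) 0.002198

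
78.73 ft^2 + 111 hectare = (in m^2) 1.11e+06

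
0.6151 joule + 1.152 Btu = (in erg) 1.216e+10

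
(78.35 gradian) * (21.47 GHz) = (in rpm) 2.523e+11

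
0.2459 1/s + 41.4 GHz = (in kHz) 4.14e+07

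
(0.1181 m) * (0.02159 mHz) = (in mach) 7.488e-09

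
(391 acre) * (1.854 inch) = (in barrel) 4.687e+05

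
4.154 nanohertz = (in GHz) 4.154e-18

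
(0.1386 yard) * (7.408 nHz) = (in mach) 2.757e-12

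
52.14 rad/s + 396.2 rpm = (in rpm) 894.1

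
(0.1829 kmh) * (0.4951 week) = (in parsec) 4.93e-13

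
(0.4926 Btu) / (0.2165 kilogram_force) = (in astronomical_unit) 1.636e-09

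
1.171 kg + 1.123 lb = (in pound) 3.705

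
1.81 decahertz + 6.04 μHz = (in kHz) 0.0181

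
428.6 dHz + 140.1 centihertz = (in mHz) 4.426e+04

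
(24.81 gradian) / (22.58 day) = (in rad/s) 1.998e-07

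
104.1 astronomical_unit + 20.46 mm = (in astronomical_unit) 104.1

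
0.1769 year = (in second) 5.579e+06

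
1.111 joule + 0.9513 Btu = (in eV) 6.271e+21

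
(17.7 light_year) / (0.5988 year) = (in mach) 2.604e+07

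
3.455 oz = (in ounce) 3.455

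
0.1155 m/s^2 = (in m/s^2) 0.1155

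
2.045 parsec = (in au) 4.218e+05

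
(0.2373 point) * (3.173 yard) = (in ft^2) 0.002614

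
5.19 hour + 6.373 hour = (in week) 0.06883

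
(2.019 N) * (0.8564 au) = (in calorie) 6.182e+10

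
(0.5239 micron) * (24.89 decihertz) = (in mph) 2.917e-06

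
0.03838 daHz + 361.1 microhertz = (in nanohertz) 3.842e+08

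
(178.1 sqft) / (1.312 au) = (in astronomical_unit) 5.635e-22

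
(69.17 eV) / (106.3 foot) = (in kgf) 3.488e-20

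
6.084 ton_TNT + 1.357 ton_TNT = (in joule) 3.113e+10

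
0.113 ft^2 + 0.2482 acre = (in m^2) 1004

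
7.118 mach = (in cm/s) 2.424e+05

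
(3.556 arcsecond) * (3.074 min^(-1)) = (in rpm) 8.435e-06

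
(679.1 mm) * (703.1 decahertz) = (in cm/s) 4.775e+05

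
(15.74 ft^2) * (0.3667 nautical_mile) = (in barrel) 6246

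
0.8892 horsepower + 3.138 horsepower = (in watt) 3003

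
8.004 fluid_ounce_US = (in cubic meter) 0.0002367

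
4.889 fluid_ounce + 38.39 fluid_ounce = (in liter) 1.28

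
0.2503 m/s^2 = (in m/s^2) 0.2503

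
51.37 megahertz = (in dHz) 5.137e+08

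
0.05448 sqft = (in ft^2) 0.05448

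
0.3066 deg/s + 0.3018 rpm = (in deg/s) 2.117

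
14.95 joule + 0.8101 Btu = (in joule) 869.7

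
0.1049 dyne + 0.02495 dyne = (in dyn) 0.1298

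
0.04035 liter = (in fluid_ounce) 1.364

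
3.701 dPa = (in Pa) 0.3701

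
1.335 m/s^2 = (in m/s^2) 1.335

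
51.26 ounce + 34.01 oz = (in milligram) 2.417e+06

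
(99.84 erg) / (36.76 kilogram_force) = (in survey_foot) 9.086e-08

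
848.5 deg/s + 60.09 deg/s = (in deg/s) 908.6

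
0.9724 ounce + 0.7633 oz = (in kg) 0.04921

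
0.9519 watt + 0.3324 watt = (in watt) 1.284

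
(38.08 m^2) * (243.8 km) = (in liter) 9.284e+09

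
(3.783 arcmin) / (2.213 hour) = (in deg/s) 7.914e-06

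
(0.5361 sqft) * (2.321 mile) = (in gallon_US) 4.915e+04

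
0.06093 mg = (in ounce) 2.149e-06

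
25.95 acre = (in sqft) 1.13e+06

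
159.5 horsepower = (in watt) 1.189e+05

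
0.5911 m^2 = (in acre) 0.0001461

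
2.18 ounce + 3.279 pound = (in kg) 1.549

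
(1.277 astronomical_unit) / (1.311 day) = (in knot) 3.278e+06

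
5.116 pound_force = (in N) 22.76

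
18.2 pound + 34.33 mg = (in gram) 8255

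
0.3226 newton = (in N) 0.3226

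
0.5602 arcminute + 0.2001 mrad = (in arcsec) 74.89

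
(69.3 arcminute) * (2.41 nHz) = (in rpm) 4.639e-10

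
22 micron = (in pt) 0.06236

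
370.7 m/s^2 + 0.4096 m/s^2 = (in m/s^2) 371.1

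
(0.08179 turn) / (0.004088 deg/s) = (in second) 7203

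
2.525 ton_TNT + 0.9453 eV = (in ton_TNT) 2.525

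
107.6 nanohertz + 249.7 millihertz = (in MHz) 2.497e-07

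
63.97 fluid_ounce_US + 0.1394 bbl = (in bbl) 0.1513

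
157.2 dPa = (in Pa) 15.72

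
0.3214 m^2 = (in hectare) 3.214e-05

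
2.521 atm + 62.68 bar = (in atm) 64.38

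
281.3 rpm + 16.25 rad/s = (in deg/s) 2619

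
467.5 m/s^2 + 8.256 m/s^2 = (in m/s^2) 475.8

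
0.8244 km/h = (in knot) 0.4451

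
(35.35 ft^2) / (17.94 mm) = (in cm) 1.831e+04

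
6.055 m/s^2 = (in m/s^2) 6.055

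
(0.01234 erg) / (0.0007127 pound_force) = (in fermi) 3.892e+08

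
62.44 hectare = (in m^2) 6.244e+05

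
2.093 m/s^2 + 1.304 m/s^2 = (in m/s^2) 3.397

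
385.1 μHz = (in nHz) 3.851e+05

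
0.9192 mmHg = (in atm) 0.001209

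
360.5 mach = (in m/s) 1.228e+05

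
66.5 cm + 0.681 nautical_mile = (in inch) 4.968e+04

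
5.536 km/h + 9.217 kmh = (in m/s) 4.098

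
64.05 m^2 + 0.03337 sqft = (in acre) 0.01583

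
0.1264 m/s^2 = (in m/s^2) 0.1264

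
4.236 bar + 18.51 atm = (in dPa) 2.299e+07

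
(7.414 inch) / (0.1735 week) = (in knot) 3.488e-06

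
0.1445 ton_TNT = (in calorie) 1.445e+08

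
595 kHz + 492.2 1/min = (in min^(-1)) 3.57e+07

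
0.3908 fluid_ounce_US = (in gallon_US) 0.003053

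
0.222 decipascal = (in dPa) 0.222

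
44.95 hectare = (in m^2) 4.495e+05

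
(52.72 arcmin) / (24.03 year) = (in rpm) 1.932e-10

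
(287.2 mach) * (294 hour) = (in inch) 4.075e+12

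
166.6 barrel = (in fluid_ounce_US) 8.956e+05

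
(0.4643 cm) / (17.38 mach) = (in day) 9.081e-12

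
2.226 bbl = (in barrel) 2.226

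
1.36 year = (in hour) 1.191e+04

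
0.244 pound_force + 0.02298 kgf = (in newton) 1.311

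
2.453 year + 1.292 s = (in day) 895.3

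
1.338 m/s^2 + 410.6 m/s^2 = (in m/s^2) 411.9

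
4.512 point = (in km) 1.592e-06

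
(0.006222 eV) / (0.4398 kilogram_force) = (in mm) 2.311e-19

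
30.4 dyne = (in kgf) 3.1e-05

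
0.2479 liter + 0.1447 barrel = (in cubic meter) 0.02325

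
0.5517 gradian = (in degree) 0.4965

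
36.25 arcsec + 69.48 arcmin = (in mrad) 20.39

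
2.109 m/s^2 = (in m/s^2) 2.109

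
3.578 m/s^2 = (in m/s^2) 3.578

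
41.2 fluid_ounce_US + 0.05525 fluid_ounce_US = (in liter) 1.22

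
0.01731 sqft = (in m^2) 0.001608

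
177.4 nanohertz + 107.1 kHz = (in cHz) 1.071e+07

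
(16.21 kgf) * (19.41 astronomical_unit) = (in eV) 2.881e+33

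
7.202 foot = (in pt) 6223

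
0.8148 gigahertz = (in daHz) 8.148e+07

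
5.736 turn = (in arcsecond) 7.434e+06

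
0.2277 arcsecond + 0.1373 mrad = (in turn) 2.203e-05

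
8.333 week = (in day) 58.33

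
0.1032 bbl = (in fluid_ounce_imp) 577.5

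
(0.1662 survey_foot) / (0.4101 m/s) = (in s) 0.1235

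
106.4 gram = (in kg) 0.1064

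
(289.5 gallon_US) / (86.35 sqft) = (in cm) 13.66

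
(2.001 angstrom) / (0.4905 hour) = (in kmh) 4.08e-13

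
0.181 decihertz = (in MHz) 1.81e-08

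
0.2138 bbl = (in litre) 33.99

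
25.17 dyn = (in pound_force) 5.658e-05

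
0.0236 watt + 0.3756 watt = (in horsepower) 0.0005353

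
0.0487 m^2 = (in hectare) 4.87e-06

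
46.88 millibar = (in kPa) 4.688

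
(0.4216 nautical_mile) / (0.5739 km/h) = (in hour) 1.361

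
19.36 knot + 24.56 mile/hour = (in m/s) 20.94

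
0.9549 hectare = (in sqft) 1.028e+05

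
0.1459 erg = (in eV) 9.106e+10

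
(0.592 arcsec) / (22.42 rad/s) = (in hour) 3.556e-11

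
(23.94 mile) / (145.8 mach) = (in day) 8.982e-06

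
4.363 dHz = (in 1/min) 26.18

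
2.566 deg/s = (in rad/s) 0.04479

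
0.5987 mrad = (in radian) 0.0005987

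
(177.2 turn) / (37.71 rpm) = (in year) 8.94e-06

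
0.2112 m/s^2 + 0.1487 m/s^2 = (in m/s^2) 0.3599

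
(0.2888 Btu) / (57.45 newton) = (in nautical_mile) 0.002864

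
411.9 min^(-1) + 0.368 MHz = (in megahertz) 0.368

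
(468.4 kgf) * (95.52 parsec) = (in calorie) 3.236e+21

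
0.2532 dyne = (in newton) 2.532e-06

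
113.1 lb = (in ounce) 1810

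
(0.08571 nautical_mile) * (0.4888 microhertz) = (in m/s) 7.759e-05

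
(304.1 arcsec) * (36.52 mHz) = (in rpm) 0.0005142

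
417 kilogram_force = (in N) 4089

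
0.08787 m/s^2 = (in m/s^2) 0.08787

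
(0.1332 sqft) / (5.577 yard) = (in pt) 6.879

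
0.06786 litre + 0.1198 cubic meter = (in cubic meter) 0.1199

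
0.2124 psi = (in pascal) 1464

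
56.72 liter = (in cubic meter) 0.05672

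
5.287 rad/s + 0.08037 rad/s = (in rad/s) 5.367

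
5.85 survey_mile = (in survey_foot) 3.089e+04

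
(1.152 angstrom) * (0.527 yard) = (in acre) 1.372e-14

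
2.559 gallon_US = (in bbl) 0.06093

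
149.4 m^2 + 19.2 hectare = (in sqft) 2.068e+06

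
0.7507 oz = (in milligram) 2.128e+04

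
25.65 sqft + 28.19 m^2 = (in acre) 0.007555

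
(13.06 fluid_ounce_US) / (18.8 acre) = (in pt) 1.439e-05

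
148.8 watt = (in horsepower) 0.1995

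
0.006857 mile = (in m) 11.04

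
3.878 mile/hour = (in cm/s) 173.4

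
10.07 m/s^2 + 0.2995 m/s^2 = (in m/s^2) 10.37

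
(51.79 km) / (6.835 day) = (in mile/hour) 0.1962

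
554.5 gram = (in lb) 1.222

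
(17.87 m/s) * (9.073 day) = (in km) 1.401e+04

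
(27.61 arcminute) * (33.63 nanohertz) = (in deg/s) 1.548e-08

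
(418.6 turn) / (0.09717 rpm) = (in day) 2.992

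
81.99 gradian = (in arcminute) 4427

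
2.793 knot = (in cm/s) 143.7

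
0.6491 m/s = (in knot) 1.262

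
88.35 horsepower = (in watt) 6.588e+04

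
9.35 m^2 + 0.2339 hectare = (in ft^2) 2.528e+04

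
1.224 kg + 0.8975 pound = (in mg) 1.631e+06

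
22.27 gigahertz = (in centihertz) 2.227e+12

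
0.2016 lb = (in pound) 0.2016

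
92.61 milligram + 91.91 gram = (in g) 92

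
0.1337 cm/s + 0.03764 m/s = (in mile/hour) 0.08719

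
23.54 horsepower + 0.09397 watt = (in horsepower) 23.54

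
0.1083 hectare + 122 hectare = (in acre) 301.7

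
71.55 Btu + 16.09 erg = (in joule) 7.549e+04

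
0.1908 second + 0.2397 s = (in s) 0.4305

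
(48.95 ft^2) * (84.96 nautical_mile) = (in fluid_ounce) 2.42e+10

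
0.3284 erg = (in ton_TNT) 7.849e-18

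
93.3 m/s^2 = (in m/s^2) 93.3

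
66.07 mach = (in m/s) 2.25e+04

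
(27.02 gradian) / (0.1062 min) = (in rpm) 0.6361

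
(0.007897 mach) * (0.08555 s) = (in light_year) 2.432e-17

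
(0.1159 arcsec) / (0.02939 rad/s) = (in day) 2.213e-10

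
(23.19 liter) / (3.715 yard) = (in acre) 1.687e-06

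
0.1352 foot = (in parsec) 1.335e-18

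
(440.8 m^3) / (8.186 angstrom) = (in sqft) 5.796e+12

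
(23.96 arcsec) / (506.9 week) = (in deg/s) 2.171e-11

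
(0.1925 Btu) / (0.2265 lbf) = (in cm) 2.016e+04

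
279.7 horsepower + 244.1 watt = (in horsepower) 280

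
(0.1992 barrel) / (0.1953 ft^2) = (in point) 4948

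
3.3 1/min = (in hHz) 0.00055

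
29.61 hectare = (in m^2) 2.961e+05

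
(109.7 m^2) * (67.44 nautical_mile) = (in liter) 1.37e+10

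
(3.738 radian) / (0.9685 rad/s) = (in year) 1.224e-07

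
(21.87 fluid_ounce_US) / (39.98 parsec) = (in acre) 1.296e-25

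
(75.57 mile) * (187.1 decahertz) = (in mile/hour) 5.09e+08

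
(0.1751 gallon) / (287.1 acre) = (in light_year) 6.03e-26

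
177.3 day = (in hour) 4255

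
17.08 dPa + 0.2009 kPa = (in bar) 0.002026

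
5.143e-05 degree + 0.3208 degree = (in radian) 0.0056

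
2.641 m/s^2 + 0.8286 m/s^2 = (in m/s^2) 3.47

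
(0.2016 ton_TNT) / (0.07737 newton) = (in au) 0.07288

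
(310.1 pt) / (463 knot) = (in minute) 7.655e-06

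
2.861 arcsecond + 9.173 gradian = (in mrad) 144.1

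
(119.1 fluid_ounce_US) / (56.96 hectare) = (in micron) 0.006184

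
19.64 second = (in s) 19.64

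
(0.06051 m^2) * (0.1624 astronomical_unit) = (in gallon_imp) 3.234e+11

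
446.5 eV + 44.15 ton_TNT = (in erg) 1.847e+18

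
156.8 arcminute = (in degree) 2.613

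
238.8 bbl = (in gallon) 1.003e+04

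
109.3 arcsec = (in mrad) 0.5299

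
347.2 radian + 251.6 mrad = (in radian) 347.5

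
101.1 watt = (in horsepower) 0.1356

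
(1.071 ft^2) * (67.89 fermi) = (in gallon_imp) 1.486e-12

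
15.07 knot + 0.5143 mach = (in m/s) 182.9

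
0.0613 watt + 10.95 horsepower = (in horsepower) 10.95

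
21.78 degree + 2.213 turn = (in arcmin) 4.911e+04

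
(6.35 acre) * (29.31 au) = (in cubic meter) 1.127e+17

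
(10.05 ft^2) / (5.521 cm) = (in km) 0.01691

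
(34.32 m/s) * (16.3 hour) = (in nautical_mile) 1087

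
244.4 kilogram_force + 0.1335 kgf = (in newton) 2398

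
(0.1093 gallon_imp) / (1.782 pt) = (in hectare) 7.904e-05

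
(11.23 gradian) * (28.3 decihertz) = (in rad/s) 0.4992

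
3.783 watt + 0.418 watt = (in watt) 4.201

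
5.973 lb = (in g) 2709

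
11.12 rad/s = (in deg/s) 637.1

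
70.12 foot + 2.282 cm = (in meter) 21.4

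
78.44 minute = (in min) 78.44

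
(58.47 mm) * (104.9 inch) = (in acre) 3.85e-05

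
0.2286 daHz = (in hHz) 0.02286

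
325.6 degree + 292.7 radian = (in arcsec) 6.155e+07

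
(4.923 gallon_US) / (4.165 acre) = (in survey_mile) 6.87e-10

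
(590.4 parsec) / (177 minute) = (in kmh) 6.176e+15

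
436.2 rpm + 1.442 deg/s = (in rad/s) 45.7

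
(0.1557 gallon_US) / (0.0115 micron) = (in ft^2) 5.517e+05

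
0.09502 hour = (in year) 1.085e-05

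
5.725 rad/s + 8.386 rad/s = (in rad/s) 14.11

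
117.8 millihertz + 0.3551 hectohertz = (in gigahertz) 3.563e-08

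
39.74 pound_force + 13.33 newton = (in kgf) 19.39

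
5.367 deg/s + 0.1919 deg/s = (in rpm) 0.9265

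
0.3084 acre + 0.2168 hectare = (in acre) 0.8441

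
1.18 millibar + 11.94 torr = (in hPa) 17.1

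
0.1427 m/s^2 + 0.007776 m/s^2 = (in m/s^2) 0.1505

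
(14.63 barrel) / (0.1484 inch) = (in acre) 0.1525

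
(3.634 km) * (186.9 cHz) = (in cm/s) 6.792e+05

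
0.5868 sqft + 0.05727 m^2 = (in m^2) 0.1118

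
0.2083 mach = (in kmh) 255.3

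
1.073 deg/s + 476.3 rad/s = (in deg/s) 2.729e+04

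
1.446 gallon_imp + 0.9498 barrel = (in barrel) 0.9911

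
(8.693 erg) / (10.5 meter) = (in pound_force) 1.861e-08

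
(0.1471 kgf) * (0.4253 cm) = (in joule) 0.006135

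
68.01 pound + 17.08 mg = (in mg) 3.085e+07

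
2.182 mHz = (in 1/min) 0.1309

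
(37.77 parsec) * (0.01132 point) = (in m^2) 4.654e+12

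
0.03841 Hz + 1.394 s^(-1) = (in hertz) 1.432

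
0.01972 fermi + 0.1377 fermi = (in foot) 5.165e-16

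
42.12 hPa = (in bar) 0.04212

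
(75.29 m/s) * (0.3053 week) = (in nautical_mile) 7506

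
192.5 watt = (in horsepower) 0.2581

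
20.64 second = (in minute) 0.344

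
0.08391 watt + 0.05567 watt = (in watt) 0.1396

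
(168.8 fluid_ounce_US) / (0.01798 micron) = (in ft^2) 2.989e+06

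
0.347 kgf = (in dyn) 3.403e+05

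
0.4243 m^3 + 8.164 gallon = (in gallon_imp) 100.1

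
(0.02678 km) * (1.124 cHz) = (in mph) 0.6733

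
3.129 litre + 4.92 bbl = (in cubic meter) 0.7853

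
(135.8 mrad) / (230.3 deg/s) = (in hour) 9.385e-06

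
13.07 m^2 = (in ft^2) 140.7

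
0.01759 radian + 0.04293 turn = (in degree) 16.46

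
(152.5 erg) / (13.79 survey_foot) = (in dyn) 0.3628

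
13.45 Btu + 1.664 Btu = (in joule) 1.595e+04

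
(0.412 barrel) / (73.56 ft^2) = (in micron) 9585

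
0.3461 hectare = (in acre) 0.8552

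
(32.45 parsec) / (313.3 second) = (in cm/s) 3.196e+17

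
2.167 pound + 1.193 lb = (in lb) 3.36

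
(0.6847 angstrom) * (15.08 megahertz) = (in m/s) 0.001033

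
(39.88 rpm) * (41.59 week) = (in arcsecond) 2.167e+13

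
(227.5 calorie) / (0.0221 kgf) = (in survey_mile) 2.729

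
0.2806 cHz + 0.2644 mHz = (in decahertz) 0.000307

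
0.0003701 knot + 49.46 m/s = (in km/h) 178.1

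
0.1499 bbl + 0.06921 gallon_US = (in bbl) 0.1515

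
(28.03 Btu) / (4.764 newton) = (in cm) 6.208e+05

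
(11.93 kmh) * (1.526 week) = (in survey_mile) 1900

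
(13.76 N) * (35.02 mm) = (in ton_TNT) 1.152e-10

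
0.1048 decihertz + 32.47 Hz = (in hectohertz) 0.3248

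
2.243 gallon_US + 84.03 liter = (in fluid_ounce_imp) 3256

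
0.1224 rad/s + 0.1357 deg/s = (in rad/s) 0.1248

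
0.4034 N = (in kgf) 0.04114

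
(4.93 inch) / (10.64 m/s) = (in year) 3.732e-10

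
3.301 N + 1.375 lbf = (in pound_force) 2.117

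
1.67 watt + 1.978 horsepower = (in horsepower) 1.98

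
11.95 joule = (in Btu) 0.01133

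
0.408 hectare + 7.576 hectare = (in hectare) 7.984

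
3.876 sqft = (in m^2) 0.3601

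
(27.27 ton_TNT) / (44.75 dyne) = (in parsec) 0.008263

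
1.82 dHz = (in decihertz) 1.82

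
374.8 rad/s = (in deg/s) 2.147e+04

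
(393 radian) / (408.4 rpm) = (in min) 0.1532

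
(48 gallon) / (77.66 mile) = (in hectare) 1.454e-10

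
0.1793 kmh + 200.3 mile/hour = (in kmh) 322.5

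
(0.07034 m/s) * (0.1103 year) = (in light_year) 2.586e-11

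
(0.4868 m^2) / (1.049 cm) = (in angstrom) 4.641e+11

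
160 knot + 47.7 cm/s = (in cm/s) 8279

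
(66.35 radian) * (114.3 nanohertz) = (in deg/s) 0.0004345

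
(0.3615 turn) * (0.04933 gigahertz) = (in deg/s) 6.42e+09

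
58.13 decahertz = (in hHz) 5.813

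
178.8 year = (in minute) 9.398e+07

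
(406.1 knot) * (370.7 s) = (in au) 5.177e-07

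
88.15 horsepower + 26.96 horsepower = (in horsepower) 115.1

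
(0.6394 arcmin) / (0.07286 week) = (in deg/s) 2.418e-07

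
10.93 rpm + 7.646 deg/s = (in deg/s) 73.23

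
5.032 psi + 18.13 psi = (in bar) 1.597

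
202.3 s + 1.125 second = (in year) 6.451e-06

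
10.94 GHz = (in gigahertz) 10.94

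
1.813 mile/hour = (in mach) 0.00238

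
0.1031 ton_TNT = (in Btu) 4.089e+05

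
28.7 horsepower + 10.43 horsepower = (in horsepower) 39.13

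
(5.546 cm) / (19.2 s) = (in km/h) 0.0104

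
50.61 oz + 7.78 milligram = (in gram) 1435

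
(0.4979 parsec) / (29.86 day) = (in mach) 1.749e+07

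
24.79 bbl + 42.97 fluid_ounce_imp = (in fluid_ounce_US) 1.333e+05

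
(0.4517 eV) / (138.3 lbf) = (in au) 7.864e-34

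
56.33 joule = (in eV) 3.516e+20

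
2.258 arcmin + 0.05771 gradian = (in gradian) 0.09952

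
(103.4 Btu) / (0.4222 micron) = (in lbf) 5.809e+10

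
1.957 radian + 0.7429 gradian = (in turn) 0.3133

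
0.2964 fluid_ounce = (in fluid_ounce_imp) 0.3085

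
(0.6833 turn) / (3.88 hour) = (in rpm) 0.002935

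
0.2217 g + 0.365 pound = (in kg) 0.1658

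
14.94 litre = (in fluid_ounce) 505.2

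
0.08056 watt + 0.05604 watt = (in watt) 0.1366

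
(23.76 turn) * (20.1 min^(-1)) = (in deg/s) 2865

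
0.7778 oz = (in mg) 2.205e+04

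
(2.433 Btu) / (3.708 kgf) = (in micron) 7.059e+07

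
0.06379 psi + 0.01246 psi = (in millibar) 5.257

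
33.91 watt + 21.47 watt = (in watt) 55.38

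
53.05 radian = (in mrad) 5.305e+04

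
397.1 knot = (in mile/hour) 457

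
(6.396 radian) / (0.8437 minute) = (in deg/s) 7.239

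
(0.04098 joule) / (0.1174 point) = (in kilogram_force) 100.9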